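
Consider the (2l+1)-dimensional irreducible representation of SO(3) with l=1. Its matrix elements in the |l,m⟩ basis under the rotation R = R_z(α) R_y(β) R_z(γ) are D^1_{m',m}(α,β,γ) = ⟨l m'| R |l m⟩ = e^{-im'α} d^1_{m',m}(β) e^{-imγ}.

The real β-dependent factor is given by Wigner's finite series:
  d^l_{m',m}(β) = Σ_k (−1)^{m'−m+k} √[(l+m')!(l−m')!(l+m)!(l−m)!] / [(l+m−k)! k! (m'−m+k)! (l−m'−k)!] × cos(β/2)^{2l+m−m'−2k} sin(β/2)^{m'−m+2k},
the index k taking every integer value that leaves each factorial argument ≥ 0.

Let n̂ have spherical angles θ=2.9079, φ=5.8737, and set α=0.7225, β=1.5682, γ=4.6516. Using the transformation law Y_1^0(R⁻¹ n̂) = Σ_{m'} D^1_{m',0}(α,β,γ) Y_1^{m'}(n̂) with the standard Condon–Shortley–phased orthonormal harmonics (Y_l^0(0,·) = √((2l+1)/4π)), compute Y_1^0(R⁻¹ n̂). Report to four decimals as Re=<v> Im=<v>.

Re=0.0468 Im=0.0000

Need the full column D^1_{m',0} for m'=−1..1 at α=0.7225, β=1.5682, γ=4.6516.
cos(β/2)=0.708024, sin(β/2)=0.706188
d^1_{-1,0}: single k=1 term ⇒ +0.707104;  D = +0.530438+0.467581i
d^1_{0,0}: k∈[0..1] ⇒ +0.501298 -0.498702 = +0.002596;  D = +0.002596+0.000000i
d^1_{1,0}: single k=0 term ⇒ -0.707104;  D = -0.530438+0.467581i
Y_1^{m'}(θ=2.9079,φ=5.8737) and Σ D·Y over m':
  (+0.5304+0.4676i)·(+0.0734+0.0319i)  (+0.0026+0.0000i)·(-0.4753+0.0000i)  (-0.5304+0.4676i)·(-0.0734+0.0319i)
Y_1^0(R⁻¹ n̂) = +0.046837+0.000000i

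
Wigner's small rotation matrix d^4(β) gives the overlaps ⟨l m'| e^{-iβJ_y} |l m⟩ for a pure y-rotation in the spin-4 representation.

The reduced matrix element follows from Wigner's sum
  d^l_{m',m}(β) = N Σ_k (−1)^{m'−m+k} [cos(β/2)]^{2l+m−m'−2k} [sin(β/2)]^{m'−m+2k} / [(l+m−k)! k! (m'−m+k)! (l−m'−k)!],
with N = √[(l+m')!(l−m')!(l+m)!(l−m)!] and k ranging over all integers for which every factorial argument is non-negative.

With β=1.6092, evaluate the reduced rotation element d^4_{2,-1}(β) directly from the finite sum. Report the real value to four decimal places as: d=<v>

d^4_{2,-1}(β=1.6092) via Wigner's sum:
With c≡cos(β/2)=0.693400 and s≡sin(β/2)=0.720553, N=[720·2·6·120]^{1/2}=1018.233765
k: max(0,(-1)−(2))=0 … min(4+(-1),4−(2))=2
  k=0: (−1)^3·1018.2338/(72)·0.6934^5·0.7206^3 = -0.848069
  k=1: (−1)^4·1018.2338/(48)·0.6934^3·0.7206^5 = +1.373686
  k=2: (−1)^5·1018.2338/(240)·0.6934^1·0.7206^7 = -0.296676
d^4_{2,-1}(1.6092) = -0.848069 +1.373686 -0.296676 = +0.228941

d=0.2289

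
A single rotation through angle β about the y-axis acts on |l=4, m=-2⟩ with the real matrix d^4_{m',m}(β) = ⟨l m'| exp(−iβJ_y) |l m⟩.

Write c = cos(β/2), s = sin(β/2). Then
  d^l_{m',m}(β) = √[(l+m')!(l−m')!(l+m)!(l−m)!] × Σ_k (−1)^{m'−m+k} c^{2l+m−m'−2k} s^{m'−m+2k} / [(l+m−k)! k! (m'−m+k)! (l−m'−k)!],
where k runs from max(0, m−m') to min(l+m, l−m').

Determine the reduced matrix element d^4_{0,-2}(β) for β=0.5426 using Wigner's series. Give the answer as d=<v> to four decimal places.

d=0.4357

d^4_{0,-2}(β=0.5426) via Wigner's sum:
c=cos(0.5426/2)=0.963423, s=sin(0.5426/2)=0.267984; N=√[24·24·2·720]=910.735966
The bounds max(0,m−m')=0 and min(l+m,l−m')=2 give 3 terms
  k=0: (−1)^2·910.7360/(96)·0.9634^6·0.2680^2 = +0.544807
  k=1: (−1)^3·910.7360/(36)·0.9634^4·0.2680^4 = -0.112407
  k=2: (−1)^4·910.7360/(96)·0.9634^2·0.2680^6 = +0.003261
d^4_{0,-2}(0.5426) = +0.544807 -0.112407 +0.003261 = +0.435661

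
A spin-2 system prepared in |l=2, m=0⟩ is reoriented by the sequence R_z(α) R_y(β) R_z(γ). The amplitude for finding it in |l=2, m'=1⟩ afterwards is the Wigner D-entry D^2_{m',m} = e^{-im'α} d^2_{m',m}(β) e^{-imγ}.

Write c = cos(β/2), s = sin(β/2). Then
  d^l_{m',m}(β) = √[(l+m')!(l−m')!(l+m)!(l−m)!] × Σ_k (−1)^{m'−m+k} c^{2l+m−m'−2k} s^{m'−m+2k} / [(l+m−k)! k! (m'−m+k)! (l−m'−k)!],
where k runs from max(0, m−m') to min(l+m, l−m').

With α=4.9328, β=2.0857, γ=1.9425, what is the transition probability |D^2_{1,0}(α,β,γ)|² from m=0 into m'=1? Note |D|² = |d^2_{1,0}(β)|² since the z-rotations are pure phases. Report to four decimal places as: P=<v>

First d^2_{1,0}(β=2.0857), then the phase factors e^{-i(1)α} and e^{-i(0)γ}:
Half-angle: c=0.503760, s=0.863843. N=√(6·1·2·2)=4.898979
Admissible k: 0..1 (factorial args all ≥0)
  k=0: (−1)^1·4.8990/(2)·0.5038^3·0.8638^1 = -0.270510
  k=1: (−1)^2·4.8990/(2)·0.5038^1·0.8638^3 = +0.795435
d^2_{1,0}(2.0857) = -0.270510 +0.795435 = +0.524926
|D^2_{1,0}|² = |d^2_{1,0}(β)|² = (+0.524926)² = 0.275547 (the z-rotation phases have unit modulus)

P=0.2755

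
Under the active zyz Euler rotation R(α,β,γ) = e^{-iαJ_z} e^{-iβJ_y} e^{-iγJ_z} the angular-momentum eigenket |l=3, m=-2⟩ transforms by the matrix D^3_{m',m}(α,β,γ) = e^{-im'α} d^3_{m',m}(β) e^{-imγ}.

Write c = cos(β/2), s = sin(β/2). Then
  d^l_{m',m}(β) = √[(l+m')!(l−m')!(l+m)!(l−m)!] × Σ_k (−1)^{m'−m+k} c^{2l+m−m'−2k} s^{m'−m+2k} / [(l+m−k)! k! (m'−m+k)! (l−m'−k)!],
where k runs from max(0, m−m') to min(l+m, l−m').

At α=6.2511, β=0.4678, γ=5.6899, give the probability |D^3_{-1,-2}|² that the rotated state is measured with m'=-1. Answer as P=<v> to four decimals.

Split into d^3_{-1,-2}(β=0.4678) × two z-phases.
With c≡cos(β/2)=0.972770 and s≡sin(β/2)=0.231773, N=[2·24·1·120]^{1/2}=75.894664
k: max(0,(-2)−(-1))=0 … min(3+(-2),3−(-1))=1
  k=0: (−1)^1·75.8947/(24)·0.9728^5·0.2318^1 = -0.638430
  k=1: (−1)^2·75.8947/(12)·0.9728^3·0.2318^3 = +0.072485
d^3_{-1,-2}(0.4678) = -0.638430 +0.072485 = -0.565945
|D^3_{-1,-2}|² = |d^3_{-1,-2}(β)|² = (-0.565945)² = 0.320294 (the z-rotation phases have unit modulus)

P=0.3203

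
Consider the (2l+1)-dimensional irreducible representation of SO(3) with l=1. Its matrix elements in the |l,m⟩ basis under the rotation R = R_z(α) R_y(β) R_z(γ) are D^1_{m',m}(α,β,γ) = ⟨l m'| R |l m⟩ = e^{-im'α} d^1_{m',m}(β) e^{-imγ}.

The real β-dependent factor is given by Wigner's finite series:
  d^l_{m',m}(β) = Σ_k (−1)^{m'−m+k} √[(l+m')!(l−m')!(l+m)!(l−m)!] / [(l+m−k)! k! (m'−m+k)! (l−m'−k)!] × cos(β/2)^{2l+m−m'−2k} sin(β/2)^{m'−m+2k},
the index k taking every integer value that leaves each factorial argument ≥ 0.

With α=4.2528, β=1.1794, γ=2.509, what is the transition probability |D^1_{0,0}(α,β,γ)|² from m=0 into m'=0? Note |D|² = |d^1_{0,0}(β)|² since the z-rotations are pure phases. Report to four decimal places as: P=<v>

D^1_{0,0}(4.2528,1.1794,2.509) = e^{-i·0·4.2528}·d^1_{0,0}(1.1794)·e^{-i·0·2.509}. Compute d first:
With c≡cos(β/2)=0.831108 and s≡sin(β/2)=0.556112, N=[1·1·1·1]^{1/2}=1.000000
Admissible k: 0..1 (factorial args all ≥0)
  k=0: (−1)^0·1.0000/(1)·0.8311^2·0.5561^0 = +0.690740
  k=1: (−1)^1·1.0000/(1)·0.8311^0·0.5561^2 = -0.309260
d^1_{0,0}(1.1794) = +0.690740 -0.309260 = +0.381480
|D^1_{0,0}|² = |d^1_{0,0}(β)|² = (+0.381480)² = 0.145527 (the z-rotation phases have unit modulus)

P=0.1455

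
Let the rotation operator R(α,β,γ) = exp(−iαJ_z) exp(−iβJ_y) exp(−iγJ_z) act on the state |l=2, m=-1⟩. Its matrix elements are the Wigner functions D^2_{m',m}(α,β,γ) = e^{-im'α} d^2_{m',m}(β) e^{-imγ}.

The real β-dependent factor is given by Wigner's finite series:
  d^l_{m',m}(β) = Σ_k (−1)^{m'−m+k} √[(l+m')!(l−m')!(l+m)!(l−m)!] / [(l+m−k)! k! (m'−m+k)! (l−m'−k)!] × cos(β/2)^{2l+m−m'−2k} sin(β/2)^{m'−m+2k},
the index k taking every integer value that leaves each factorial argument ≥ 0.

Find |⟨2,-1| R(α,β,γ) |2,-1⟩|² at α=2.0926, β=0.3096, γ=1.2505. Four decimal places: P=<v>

D^2_{-1,-1}(2.0926,0.3096,1.2505) = e^{-i·-1·2.0926}·d^2_{-1,-1}(0.3096)·e^{-i·-1·1.2505}. Compute d first:
With c≡cos(β/2)=0.988042 and s≡sin(β/2)=0.154182, N=[1·6·1·6]^{1/2}=6.000000
The bounds max(0,m−m')=0 and min(l+m,l−m')=1 give 2 terms
  k=0: (−1)^0·6.0000/(6)·0.9880^4·0.1542^0 = +0.953021
  k=1: (−1)^1·6.0000/(2)·0.9880^2·0.1542^2 = -0.069621
d^2_{-1,-1}(0.3096) = +0.953021 -0.069621 = +0.883399
|D^2_{-1,-1}|² = |d^2_{-1,-1}(β)|² = (+0.883399)² = 0.780394 (the z-rotation phases have unit modulus)

P=0.7804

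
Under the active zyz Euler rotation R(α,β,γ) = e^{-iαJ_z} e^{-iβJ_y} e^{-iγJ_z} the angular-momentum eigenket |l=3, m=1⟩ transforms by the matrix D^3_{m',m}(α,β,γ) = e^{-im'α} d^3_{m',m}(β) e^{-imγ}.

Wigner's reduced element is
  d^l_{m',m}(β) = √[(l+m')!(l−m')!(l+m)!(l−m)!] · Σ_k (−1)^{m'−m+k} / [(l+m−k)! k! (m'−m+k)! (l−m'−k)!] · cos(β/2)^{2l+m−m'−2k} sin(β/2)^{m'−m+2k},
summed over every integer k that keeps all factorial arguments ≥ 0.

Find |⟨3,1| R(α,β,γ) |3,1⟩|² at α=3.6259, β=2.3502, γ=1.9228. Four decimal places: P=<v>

P=0.2492

D^3_{1,1}(3.6259,2.3502,1.9228) = e^{-i·1·3.6259}·d^3_{1,1}(2.3502)·e^{-i·1·1.9228}. Compute d first:
With c≡cos(β/2)=0.385451 and s≡sin(β/2)=0.922728, N=[24·2·24·2]^{1/2}=48.000000
The bounds max(0,m−m')=0 and min(l+m,l−m')=2 give 3 terms
  k=0: (−1)^0·48.0000/(48)·0.3855^6·0.9227^0 = +0.003280
  k=1: (−1)^1·48.0000/(6)·0.3855^4·0.9227^2 = -0.150354
  k=2: (−1)^2·48.0000/(8)·0.3855^2·0.9227^4 = +0.646226
d^3_{1,1}(2.3502) = +0.003280 -0.150354 +0.646226 = +0.499152
|D^3_{1,1}|² = |d^3_{1,1}(β)|² = (+0.499152)² = 0.249153 (the z-rotation phases have unit modulus)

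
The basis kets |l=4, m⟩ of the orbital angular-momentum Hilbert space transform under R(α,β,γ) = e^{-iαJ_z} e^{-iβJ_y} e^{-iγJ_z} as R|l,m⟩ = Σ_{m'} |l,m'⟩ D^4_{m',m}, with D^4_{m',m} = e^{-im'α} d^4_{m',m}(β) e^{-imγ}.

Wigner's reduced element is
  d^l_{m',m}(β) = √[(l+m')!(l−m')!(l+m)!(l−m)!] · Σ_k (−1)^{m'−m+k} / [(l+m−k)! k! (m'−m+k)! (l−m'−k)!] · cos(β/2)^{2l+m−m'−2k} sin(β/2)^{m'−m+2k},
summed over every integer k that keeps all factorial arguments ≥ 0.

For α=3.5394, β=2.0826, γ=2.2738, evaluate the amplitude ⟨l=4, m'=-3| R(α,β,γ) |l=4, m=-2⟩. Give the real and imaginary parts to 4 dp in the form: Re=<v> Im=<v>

First d^4_{-3,-2}(β=2.0826), then the phase factors e^{-i(-3)α} and e^{-i(-2)γ}:
Half-angle: c=0.505099, s=0.863062. N=√(1·5040·2·720)=2693.993318
k: max(0,(-2)−(-3))=1 … min(4+(-2),4−(-3))=2
  k=1: (−1)^0·2693.9933/(720)·0.5051^7·0.8631^1 = +0.027086
  k=2: (−1)^1·2693.9933/(240)·0.5051^5·0.8631^3 = -0.237242
d^4_{-3,-2}(2.0826) = +0.027086 -0.237242 = -0.210157
D = (-0.368481-0.929635i)·(-0.210157)·(-0.164044-0.986453i) = +0.180019-0.108439i

Re=0.1800 Im=-0.1084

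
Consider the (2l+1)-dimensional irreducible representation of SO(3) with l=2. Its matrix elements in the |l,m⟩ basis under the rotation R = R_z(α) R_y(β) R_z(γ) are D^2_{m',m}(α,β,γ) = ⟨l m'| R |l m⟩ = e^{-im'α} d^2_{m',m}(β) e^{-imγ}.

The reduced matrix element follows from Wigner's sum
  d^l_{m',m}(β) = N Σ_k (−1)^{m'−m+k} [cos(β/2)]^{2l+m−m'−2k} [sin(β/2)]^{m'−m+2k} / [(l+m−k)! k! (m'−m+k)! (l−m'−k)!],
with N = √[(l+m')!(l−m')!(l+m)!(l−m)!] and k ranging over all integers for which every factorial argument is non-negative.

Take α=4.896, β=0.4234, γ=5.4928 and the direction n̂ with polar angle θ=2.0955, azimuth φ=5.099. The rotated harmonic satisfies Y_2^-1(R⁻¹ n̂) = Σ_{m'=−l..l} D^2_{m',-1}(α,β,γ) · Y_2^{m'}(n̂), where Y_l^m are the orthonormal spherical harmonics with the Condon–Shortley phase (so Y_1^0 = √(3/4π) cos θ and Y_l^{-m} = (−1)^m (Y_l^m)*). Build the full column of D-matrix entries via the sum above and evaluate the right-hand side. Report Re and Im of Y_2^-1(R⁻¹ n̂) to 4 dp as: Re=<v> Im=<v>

Need the full column D^2_{m',-1} for m'=−2..2 at α=4.896, β=0.4234, γ=5.4928.
cos(β/2)=0.977675, sin(β/2)=0.210122
d^2_{-2,-1}: single k=1 term ⇒ +0.392722;  D = -0.358082+0.161270i
d^2_{-1,-1}: k∈[0..1] ⇒ +0.913647 -0.126606 = +0.787041;  D = -0.448787-0.646547i
d^2_{0,-1}: k∈[0..1] ⇒ -0.480985 +0.022217 = -0.458768;  D = -0.322776+0.326012i
d^2_{1,-1}: k∈[0..1] ⇒ +0.126606 -0.001949 = +0.124657;  D = +0.103108+0.070057i
d^2_{2,-1}: single k=0 term ⇒ -0.018140;  D = +0.007284-0.016614i
Y_2^{m'}(θ=2.0955,φ=5.099) and Σ D·Y over m':
  (-0.3581+0.1613i)·(-0.2071+0.2021i)  (-0.4488-0.6465i)·(-0.1263-0.3102i)  (-0.3228+0.3260i)·(-0.0779+0.0000i)  (+0.1031+0.0701i)·(+0.1263-0.3102i)  (+0.0073-0.0166i)·(-0.2071-0.2021i)
Y_2^-1(R⁻¹ n̂) = -0.047294+0.068542i

Re=-0.0473 Im=0.0685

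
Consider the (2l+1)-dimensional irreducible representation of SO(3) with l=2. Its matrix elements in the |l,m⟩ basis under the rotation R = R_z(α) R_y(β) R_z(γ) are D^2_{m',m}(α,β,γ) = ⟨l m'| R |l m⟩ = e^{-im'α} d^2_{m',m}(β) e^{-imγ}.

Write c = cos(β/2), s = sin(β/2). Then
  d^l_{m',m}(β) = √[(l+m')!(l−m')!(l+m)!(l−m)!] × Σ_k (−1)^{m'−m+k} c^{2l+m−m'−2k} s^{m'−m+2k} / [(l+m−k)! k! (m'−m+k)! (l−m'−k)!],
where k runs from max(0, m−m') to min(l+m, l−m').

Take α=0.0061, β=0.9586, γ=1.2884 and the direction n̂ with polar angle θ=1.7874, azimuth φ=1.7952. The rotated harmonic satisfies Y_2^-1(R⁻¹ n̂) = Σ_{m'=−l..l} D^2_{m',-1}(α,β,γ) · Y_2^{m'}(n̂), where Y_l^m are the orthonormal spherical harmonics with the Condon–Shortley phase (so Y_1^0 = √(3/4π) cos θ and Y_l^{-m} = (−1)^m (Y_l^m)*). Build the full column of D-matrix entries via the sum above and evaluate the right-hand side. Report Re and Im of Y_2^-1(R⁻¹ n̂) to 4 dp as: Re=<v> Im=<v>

Need the full column D^2_{m',-1} for m'=−2..2 at α=0.0061, β=0.9586, γ=1.2884.
cos(β/2)=0.887318, sin(β/2)=0.461158
d^2_{-2,-1}: single k=1 term ⇒ +0.644344;  D = +0.171989+0.620966i
d^2_{-1,-1}: k∈[0..1] ⇒ +0.619893 -0.502319 = +0.117574;  D = +0.032074+0.113115i
d^2_{0,-1}: k∈[0..1] ⇒ -0.789157 +0.213159 = -0.575997;  D = -0.160506-0.553182i
d^2_{1,-1}: k∈[0..1] ⇒ +0.502319 -0.045227 = +0.457092;  D = +0.130048+0.438201i
d^2_{2,-1}: single k=0 term ⇒ -0.174044;  D = -0.050534-0.166546i
Y_2^{m'}(θ=1.7874,φ=1.7952) and Σ D·Y over m':
  (+0.1720+0.6210i)·(-0.3319+0.1599i)  (+0.0321+0.1131i)·(+0.0361+0.1581i)  (-0.1605-0.5532i)·(-0.2717+0.0000i)  (+0.1300+0.4382i)·(-0.0361+0.1581i)  (-0.0505-0.1665i)·(-0.3319-0.1599i)
Y_2^-1(R⁻¹ n̂) = -0.213291+0.048923i

Re=-0.2133 Im=0.0489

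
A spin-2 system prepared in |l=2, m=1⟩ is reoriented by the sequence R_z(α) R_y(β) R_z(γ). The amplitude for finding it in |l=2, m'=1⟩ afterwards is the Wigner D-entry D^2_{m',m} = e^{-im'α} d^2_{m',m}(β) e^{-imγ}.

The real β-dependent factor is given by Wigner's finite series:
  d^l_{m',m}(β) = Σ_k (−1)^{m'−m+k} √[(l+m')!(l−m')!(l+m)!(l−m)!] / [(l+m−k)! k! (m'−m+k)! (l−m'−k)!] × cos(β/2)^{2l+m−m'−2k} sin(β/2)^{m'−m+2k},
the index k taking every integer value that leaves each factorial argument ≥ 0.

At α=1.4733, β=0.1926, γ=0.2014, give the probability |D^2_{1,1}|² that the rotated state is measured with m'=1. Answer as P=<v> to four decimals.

Split into d^2_{1,1}(β=0.1926) × two z-phases.
With c≡cos(β/2)=0.995367 and s≡sin(β/2)=0.096151, N=[6·1·6·1]^{1/2}=6.000000
The bounds max(0,m−m')=0 and min(l+m,l−m')=1 give 2 terms
  k=0: (−1)^0·6.0000/(6)·0.9954^4·0.0962^0 = +0.981595
  k=1: (−1)^1·6.0000/(2)·0.9954^2·0.0962^2 = -0.027479
d^2_{1,1}(0.1926) = +0.981595 -0.027479 = +0.954117
|D^2_{1,1}|² = |d^2_{1,1}(β)|² = (+0.954117)² = 0.910338 (the z-rotation phases have unit modulus)

P=0.9103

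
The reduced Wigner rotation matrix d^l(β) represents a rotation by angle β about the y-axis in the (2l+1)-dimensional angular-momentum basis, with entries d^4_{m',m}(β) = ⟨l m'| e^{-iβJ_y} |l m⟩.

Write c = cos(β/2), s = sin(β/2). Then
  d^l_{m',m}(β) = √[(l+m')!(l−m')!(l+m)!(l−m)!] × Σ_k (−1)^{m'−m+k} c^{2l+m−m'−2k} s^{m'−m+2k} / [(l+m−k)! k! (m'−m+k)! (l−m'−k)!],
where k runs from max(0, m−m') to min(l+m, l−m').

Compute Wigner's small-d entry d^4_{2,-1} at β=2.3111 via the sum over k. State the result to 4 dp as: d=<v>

d=-0.1416

d^4_{2,-1}(β=2.3111) via Wigner's sum:
Half-angle: c=0.403415, s=0.915017. N=√(720·2·6·120)=1018.233765
k: max(0,(-1)−(2))=0 … min(4+(-1),4−(2))=2
  k=0: (−1)^3·1018.2338/(72)·0.4034^5·0.9150^3 = -0.115762
  k=1: (−1)^4·1018.2338/(48)·0.4034^3·0.9150^5 = +0.893324
  k=2: (−1)^5·1018.2338/(240)·0.4034^1·0.9150^7 = -0.919163
d^4_{2,-1}(2.3111) = -0.115762 +0.893324 -0.919163 = -0.141601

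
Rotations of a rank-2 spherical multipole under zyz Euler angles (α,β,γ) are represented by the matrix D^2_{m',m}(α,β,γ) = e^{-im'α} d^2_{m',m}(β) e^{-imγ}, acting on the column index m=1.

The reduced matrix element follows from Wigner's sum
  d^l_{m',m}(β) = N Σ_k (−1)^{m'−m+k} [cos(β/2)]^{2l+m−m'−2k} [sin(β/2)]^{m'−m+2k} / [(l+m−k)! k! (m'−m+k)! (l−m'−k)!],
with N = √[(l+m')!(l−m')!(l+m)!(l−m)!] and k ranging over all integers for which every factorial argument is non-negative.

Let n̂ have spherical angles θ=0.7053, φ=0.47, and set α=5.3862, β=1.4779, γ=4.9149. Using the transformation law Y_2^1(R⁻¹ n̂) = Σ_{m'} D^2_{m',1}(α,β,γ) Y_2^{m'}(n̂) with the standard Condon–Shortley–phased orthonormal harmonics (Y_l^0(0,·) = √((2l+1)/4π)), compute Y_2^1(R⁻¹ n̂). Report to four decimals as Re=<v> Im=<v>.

Re=0.1200 Im=0.0938

Need the full column D^2_{m',1} for m'=−2..2 at α=5.3862, β=1.4779, γ=4.9149.
cos(β/2)=0.739176, sin(β/2)=0.673512
d^2_{-2,1}: single k=3 term ⇒ +0.451663;  D = +0.411355-0.186512i
d^2_{-1,1}: k∈[2..3] ⇒ +0.743546 -0.205770 = +0.537776;  D = +0.479147+0.244175i
d^2_{0,1}: k∈[1..2] ⇒ +0.666292 -0.553172 = +0.113121;  D = +0.022752+0.110809i
d^2_{1,1}: k∈[0..1] ⇒ +0.298533 -0.743546 = -0.445014;  D = +0.284801-0.341944i
d^2_{2,1}: single k=0 term ⇒ -0.544026;  D = +0.543909+0.011241i
Y_2^{m'}(θ=0.7053,φ=0.47) and Σ D·Y over m':
  (+0.4114-0.1865i)·(+0.0957-0.1311i)  (+0.4791+0.2442i)·(+0.3400-0.1727i)  (+0.0228+0.1108i)·(+0.2332+0.0000i)  (+0.2848-0.3419i)·(-0.3400-0.1727i)  (+0.5439+0.0112i)·(+0.0957+0.1311i)
Y_2^1(R⁻¹ n̂) = +0.120028+0.093769i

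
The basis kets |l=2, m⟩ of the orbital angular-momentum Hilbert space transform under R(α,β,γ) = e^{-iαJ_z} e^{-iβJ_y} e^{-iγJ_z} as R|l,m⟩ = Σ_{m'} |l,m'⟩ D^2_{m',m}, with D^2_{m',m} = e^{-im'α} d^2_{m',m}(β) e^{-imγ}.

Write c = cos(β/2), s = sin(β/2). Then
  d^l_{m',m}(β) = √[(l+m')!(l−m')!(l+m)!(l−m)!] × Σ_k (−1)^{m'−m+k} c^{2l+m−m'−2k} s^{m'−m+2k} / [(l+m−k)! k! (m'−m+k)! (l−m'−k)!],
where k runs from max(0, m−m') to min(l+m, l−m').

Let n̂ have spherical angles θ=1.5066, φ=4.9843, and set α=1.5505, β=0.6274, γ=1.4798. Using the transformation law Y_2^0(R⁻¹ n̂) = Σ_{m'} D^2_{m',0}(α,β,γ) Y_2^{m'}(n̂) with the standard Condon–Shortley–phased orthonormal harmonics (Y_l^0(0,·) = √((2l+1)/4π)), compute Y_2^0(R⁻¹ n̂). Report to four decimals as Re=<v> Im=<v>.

Need the full column D^2_{m',0} for m'=−2..2 at α=1.5505, β=0.6274, γ=1.4798.
cos(β/2)=0.951198, sin(β/2)=0.308580
d^2_{-2,0}: single k=2 term ⇒ +0.211035;  D = -0.210861+0.008564i
d^2_{-1,0}: k∈[1..2] ⇒ +0.650514 -0.068462 = +0.582052;  D = +0.011813+0.581932i
d^2_{0,0}: k∈[0..2] ⇒ +0.818624 -0.344618 +0.009067 = +0.483073;  D = +0.483073+0.000000i
d^2_{1,0}: k∈[0..1] ⇒ -0.650514 +0.068462 = -0.582052;  D = -0.011813+0.581932i
d^2_{2,0}: single k=0 term ⇒ +0.211035;  D = -0.210861-0.008564i
Y_2^{m'}(θ=1.5066,φ=4.9843) and Σ D·Y over m':
  (-0.2109+0.0086i)·(-0.3292+0.1990i)  (+0.0118+0.5819i)·(+0.0133+0.0476i)  (+0.4831+0.0000i)·(-0.3115+0.0000i)  (-0.0118+0.5819i)·(-0.0133+0.0476i)  (-0.2109-0.0086i)·(-0.3292-0.1990i)
Y_2^0(R⁻¹ n̂) = -0.070193+0.000000i

Re=-0.0702 Im=0.0000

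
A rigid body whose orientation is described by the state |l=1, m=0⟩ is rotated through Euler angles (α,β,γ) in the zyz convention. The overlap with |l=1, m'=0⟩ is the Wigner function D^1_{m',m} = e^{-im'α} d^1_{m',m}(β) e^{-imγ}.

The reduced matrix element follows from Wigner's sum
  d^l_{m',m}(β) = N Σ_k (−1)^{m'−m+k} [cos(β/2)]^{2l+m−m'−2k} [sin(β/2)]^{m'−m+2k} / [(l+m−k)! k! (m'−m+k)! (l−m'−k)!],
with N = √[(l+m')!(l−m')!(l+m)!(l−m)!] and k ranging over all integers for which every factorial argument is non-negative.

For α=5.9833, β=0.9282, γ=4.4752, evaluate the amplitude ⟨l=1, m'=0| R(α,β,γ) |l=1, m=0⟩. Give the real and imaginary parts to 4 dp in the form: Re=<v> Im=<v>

Re=0.5993 Im=0.0000

Split into d^1_{0,0}(β=0.9282) × two z-phases.
c=cos(0.9282/2)=0.894225, s=sin(0.9282/2)=0.447618; N=√[1·1·1·1]=1.000000
k∈{0,1} keeps every argument non-negative
  k=0: (−1)^0·1.0000/(1)·0.8942^2·0.4476^0 = +0.799638
  k=1: (−1)^1·1.0000/(1)·0.8942^0·0.4476^2 = -0.200362
d^1_{0,0}(0.9282) = +0.799638 -0.200362 = +0.599276
Phases: e^{-i·(0)·5.9833}=+1.000000+0.000000i, e^{-i·(0)·4.4752}=+1.000000+0.000000i ⇒ D=+0.599276+0.000000i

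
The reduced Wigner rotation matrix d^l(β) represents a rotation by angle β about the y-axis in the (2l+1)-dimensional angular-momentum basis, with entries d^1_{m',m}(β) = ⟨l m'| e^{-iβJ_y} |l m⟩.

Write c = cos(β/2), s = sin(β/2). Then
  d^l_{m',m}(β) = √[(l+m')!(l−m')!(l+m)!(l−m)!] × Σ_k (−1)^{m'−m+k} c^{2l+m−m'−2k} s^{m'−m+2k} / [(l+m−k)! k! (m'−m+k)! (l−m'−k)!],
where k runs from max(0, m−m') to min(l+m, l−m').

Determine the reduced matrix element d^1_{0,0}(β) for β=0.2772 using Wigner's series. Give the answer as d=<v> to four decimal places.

d=0.9618

d^1_{0,0}(β=0.2772) via Wigner's sum:
Half-angle: c=0.990410, s=0.138157. N=√(1·1·1·1)=1.000000
k: max(0,(0)−(0))=0 … min(1+(0),1−(0))=1
  k=0: (−1)^0·1.0000/(1)·0.9904^2·0.1382^0 = +0.980913
  k=1: (−1)^1·1.0000/(1)·0.9904^0·0.1382^2 = -0.019087
d^1_{0,0}(0.2772) = +0.980913 -0.019087 = +0.961825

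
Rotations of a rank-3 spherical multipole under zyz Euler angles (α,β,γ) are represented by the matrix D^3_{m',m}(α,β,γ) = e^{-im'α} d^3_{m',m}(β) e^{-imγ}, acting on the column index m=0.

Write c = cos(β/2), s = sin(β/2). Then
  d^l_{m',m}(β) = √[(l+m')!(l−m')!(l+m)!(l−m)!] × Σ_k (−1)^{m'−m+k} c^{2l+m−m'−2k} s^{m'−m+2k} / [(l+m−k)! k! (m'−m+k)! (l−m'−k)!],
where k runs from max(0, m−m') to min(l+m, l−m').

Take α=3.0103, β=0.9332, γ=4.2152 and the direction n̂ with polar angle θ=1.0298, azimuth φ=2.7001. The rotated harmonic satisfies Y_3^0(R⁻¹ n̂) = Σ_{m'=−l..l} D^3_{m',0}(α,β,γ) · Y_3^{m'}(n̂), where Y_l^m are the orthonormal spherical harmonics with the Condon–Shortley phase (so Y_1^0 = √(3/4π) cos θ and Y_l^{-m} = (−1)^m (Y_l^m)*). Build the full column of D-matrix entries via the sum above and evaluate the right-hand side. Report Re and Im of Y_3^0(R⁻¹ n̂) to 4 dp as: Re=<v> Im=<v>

Re=0.5861 Im=0.0000

Need the full column D^3_{m',0} for m'=−3..3 at α=3.0103, β=0.9332, γ=4.2152.
cos(β/2)=0.893103, sin(β/2)=0.449852
d^3_{-3,0}: single k=3 term ⇒ +0.290021;  D = -0.267813+0.111302i
d^3_{-2,0}: k∈[2..3] ⇒ +0.705191 -0.178914 = +0.526277;  D = +0.508238-0.136610i
d^3_{-1,0}: k∈[1..3] ⇒ +0.885459 -0.673948 +0.056996 = +0.268506;  D = -0.266195+0.035152i
d^3_{0,0}: k∈[0..3] ⇒ +0.507469 -1.158747 +0.293985 -0.008287 = -0.365581;  D = -0.365581+0.000000i
d^3_{1,0}: k∈[0..2] ⇒ -0.885459 +0.673948 -0.056996 = -0.268506;  D = +0.266195+0.035152i
d^3_{2,0}: k∈[0..1] ⇒ +0.705191 -0.178914 = +0.526277;  D = +0.508238+0.136610i
d^3_{3,0}: single k=0 term ⇒ -0.290021;  D = +0.267813+0.111302i
Y_3^{m'}(θ=1.0298,φ=2.7001) and Σ D·Y over m':
  (-0.2678+0.1113i)·(-0.0641-0.2549i)  (+0.5082-0.1366i)·(+0.2455+0.2988i)  (-0.2662+0.0352i)·(-0.0817-0.0386i)  (-0.3656+0.0000i)·(-0.3217+0.0000i)  (+0.2662+0.0352i)·(+0.0817-0.0386i)  (+0.5082+0.1366i)·(+0.2455-0.2988i)  (+0.2678+0.1113i)·(+0.0641-0.2549i)
Y_3^0(R⁻¹ n̂) = +0.586050+0.000000i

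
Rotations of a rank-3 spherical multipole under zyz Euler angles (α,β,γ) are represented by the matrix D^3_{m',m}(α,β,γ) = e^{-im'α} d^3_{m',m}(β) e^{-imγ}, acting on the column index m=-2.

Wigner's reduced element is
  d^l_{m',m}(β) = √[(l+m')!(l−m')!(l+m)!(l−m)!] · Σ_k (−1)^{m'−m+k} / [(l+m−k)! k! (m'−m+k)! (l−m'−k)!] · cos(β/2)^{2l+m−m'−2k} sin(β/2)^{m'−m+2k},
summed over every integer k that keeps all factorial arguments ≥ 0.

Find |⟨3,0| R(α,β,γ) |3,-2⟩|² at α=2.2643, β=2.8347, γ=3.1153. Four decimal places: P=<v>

First d^3_{0,-2}(β=2.8347), then the phase factors e^{-i(0)α} and e^{-i(-2)γ}:
Half-angle: c=0.152845, s=0.988250. N=√(6·6·1·120)=65.726707
Admissible k: 0..1 (factorial args all ≥0)
  k=0: (−1)^2·65.7267/(12)·0.1528^4·0.9883^2 = +0.002919
  k=1: (−1)^3·65.7267/(12)·0.1528^2·0.9883^4 = -0.122048
d^3_{0,-2}(2.8347) = +0.002919 -0.122048 = -0.119128
|D^3_{0,-2}|² = |d^3_{0,-2}(β)|² = (-0.119128)² = 0.014192 (the z-rotation phases have unit modulus)

P=0.0142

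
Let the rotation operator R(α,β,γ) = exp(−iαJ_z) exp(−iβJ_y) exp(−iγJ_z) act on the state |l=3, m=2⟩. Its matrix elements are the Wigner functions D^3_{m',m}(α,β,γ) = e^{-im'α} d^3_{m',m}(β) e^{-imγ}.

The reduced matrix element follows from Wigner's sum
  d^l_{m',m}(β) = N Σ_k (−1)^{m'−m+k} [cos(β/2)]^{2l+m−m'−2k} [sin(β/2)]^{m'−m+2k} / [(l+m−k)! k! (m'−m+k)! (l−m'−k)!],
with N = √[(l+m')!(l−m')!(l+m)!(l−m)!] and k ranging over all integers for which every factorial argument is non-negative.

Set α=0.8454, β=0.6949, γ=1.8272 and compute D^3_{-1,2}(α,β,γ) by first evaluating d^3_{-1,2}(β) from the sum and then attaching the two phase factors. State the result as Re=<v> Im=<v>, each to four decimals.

First d^3_{-1,2}(β=0.6949), then the phase factors e^{-i(-1)α} and e^{-i(2)γ}:
c=cos(0.6949/2)=0.940244, s=sin(0.6949/2)=0.340501; N=√[2·24·120·1]=75.894664
Admissible k: 3..4 (factorial args all ≥0)
  k=3: (−1)^0·75.8947/(12)·0.9402^3·0.3405^3 = +0.207543
  k=4: (−1)^1·75.8947/(24)·0.9402^1·0.3405^5 = -0.013609
d^3_{-1,2}(0.6949) = +0.207543 -0.013609 = +0.193934
D = (+0.663432+0.748237i)·(+0.193934)·(-0.871371+0.490625i) = -0.183306-0.063318i

Re=-0.1833 Im=-0.0633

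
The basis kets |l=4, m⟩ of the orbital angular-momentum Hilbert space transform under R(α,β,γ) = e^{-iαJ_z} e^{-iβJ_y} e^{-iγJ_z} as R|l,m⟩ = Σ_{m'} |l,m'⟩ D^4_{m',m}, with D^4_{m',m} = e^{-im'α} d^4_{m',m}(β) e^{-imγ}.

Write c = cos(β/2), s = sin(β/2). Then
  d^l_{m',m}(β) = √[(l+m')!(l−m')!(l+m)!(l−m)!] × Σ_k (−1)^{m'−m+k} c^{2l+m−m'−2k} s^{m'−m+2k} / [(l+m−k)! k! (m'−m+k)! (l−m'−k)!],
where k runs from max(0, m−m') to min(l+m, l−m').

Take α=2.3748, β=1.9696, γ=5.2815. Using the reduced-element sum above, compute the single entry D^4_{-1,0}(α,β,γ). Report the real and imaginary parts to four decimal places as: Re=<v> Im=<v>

Re=-0.2801 Im=0.2699

D^4_{-1,0}(2.3748,1.9696,5.2815) = e^{-i·-1·2.3748}·d^4_{-1,0}(1.9696)·e^{-i·0·5.2815}. Compute d first:
c=cos(1.9696/2)=0.553030, s=sin(1.9696/2)=0.833162; N=√[6·120·24·24]=643.987578
k∈{1,2,3,4} keeps every argument non-negative
  k=1: (−1)^0·643.9876/(144)·0.5530^7·0.8332^1 = +0.058950
  k=2: (−1)^1·643.9876/(24)·0.5530^5·0.8332^3 = -0.802780
  k=3: (−1)^2·643.9876/(24)·0.5530^3·0.8332^5 = +1.822039
  k=4: (−1)^3·643.9876/(144)·0.5530^1·0.8332^7 = -0.689236
d^4_{-1,0}(1.9696) = +0.058950 -0.802780 +1.822039 -0.689236 = +0.388974
Phases: e^{-i·(-1)·2.3748}=-0.720140+0.693829i, e^{-i·(0)·5.2815}=+1.000000+0.000000i ⇒ D=-0.280115+0.269881i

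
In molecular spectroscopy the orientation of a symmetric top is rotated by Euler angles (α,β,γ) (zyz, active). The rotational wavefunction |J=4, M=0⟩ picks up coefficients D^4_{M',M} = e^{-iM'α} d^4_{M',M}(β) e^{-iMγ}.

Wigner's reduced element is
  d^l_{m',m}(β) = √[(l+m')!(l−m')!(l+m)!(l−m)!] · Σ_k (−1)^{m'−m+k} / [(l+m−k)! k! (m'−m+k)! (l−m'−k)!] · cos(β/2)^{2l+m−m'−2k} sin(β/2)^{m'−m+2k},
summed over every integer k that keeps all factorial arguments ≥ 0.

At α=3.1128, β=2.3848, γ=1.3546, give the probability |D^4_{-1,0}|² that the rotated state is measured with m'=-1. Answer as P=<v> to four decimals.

P=0.0382

D^4_{-1,0}(3.1128,2.3848,1.3546) = e^{-i·-1·3.1128}·d^4_{-1,0}(2.3848)·e^{-i·0·1.3546}. Compute d first:
Half-angle: c=0.369431, s=0.929258. N=√(6·120·24·24)=643.987578
k∈{1,2,3,4} keeps every argument non-negative
  k=1: (−1)^0·643.9876/(144)·0.3694^7·0.9293^1 = +0.003903
  k=2: (−1)^1·643.9876/(24)·0.3694^5·0.9293^3 = -0.148163
  k=3: (−1)^2·643.9876/(24)·0.3694^3·0.9293^5 = +0.937449
  k=4: (−1)^3·643.9876/(144)·0.3694^1·0.9293^7 = -0.988560
d^4_{-1,0}(2.3848) = +0.003903 -0.148163 +0.937449 -0.988560 = -0.195372
|D^4_{-1,0}|² = |d^4_{-1,0}(β)|² = (-0.195372)² = 0.038170 (the z-rotation phases have unit modulus)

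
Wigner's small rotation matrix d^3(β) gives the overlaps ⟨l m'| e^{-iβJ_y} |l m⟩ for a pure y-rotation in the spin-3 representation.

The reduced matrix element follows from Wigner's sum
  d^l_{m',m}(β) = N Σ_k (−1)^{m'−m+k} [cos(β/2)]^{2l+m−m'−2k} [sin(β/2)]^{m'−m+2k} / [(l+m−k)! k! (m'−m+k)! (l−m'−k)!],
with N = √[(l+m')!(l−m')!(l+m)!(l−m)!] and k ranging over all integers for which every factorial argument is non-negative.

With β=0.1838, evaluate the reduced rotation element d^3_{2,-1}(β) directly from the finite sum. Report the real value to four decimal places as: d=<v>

d^3_{2,-1}(β=0.1838) via Wigner's sum:
c=cos(0.1838/2)=0.995780, s=sin(0.1838/2)=0.091771; N=√[120·1·2·24]=75.894664
The bounds max(0,m−m')=0 and min(l+m,l−m')=1 give 2 terms
  k=0: (−1)^3·75.8947/(12)·0.9958^3·0.0918^3 = -0.004827
  k=1: (−1)^4·75.8947/(24)·0.9958^1·0.0918^5 = +0.000020
d^3_{2,-1}(0.1838) = -0.004827 +0.000020 = -0.004806

d=-0.0048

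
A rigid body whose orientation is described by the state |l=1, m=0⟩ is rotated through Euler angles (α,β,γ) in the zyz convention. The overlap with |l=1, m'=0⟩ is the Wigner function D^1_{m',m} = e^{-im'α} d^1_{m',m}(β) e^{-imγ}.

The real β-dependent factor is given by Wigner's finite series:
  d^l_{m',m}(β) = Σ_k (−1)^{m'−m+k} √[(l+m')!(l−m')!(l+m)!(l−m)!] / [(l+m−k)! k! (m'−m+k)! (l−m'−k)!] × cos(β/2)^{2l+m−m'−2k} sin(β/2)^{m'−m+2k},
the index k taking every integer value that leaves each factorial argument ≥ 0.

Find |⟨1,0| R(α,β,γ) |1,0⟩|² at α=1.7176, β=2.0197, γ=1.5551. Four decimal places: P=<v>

P=0.1883

Split into d^1_{0,0}(β=2.0197) × two z-phases.
Half-angle: c=0.531988, s=0.846752. N=√(1·1·1·1)=1.000000
Admissible k: 0..1 (factorial args all ≥0)
  k=0: (−1)^0·1.0000/(1)·0.5320^2·0.8468^0 = +0.283011
  k=1: (−1)^1·1.0000/(1)·0.5320^0·0.8468^2 = -0.716989
d^1_{0,0}(2.0197) = +0.283011 -0.716989 = -0.433978
|D^1_{0,0}|² = |d^1_{0,0}(β)|² = (-0.433978)² = 0.188337 (the z-rotation phases have unit modulus)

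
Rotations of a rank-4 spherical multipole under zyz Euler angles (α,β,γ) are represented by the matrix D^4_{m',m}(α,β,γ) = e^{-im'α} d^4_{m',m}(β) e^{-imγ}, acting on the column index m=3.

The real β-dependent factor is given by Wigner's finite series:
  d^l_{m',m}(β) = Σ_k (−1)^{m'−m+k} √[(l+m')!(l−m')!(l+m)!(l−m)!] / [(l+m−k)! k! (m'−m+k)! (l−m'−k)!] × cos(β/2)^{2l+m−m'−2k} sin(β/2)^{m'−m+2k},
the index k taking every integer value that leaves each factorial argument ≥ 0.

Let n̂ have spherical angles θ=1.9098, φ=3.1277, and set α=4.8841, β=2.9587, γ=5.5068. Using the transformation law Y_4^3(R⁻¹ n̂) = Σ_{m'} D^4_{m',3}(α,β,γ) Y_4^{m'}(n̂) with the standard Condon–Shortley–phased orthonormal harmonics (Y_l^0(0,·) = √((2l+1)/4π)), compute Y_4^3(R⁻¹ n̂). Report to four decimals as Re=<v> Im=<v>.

Need the full column D^4_{m',3} for m'=−4..4 at α=4.8841, β=2.9587, γ=5.5068.
cos(β/2)=0.091319, sin(β/2)=0.995822
d^4_{-4,3}: single k=7 term ⇒ +0.250829;  D = -0.248853+0.031419i
d^4_{-3,3}: k∈[6..7] ⇒ +0.056926 -0.967058 = -0.910133;  D = +0.266617+0.870205i
d^4_{-2,3}: k∈[5..6] ⇒ +0.008371 -0.331815 = -0.323444;  D = -0.288517+0.146199i
d^4_{-1,3}: k∈[4..5] ⇒ +0.000905 -0.064548 = -0.063643;  D = -0.038044-0.051020i
d^4_{0,3}: k∈[3..4] ⇒ +0.000074 -0.008824 = -0.008750;  D = +0.006017-0.006352i
d^4_{1,3}: k∈[2..3] ⇒ +0.000005 -0.000905 = -0.000900;  D = +0.000750+0.000498i
d^4_{2,3}: k∈[1..2] ⇒ +0.000000 -0.000070 = -0.000070;  D = -0.000028+0.000064i
d^4_{3,3}: k∈[0..1] ⇒ +0.000000 -0.000004 = -0.000004;  D = -0.000004-0.000001i
d^4_{4,3}: single k=0 term ⇒ -0.000000;  D = +0.000000-0.000000i
Y_4^{m'}(θ=1.9098,φ=3.1277) and Σ D·Y over m':
  (-0.2489+0.0314i)·(+0.3495+0.0194i)  (+0.2666+0.8702i)·(+0.3488+0.0145i)  (-0.2885+0.1462i)·(-0.0672-0.0019i)  (-0.0380-0.0510i)·(-0.3302-0.0046i)  (+0.0060-0.0064i)·(+0.0117+0.0000i)  (+0.0007+0.0005i)·(+0.3302-0.0046i)  (-0.0000+0.0001i)·(-0.0672+0.0019i)  (-0.0000-0.0000i)·(-0.3488+0.0145i)  (+0.0000-0.0000i)·(+0.3495-0.0194i)
Y_4^3(R⁻¹ n̂) = +0.025063+0.321403i

Re=0.0251 Im=0.3214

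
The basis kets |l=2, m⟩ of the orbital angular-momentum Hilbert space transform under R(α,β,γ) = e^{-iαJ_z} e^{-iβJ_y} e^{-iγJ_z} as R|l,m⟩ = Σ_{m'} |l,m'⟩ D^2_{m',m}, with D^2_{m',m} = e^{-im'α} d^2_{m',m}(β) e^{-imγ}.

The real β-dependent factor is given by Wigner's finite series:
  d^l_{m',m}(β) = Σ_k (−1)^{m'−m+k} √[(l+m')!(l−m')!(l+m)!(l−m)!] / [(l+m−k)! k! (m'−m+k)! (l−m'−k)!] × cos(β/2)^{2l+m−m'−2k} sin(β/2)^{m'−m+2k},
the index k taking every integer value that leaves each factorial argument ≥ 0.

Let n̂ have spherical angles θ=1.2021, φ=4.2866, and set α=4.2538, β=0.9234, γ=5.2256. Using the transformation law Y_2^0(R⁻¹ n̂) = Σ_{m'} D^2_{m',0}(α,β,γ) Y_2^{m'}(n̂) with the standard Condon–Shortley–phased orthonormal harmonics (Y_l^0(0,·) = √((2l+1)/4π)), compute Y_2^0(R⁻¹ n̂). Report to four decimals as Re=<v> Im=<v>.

Need the full column D^2_{m',0} for m'=−2..2 at α=4.2538, β=0.9234, γ=5.2256.
cos(β/2)=0.895296, sin(β/2)=0.445471
d^2_{-2,0}: single k=2 term ⇒ +0.389626;  D = -0.236917+0.309320i
d^2_{-1,0}: k∈[1..2] ⇒ +0.783061 -0.193865 = +0.589195;  D = -0.260827-0.528319i
d^2_{0,0}: k∈[0..2] ⇒ +0.642492 -0.636256 +0.039380 = +0.045615;  D = +0.045615+0.000000i
d^2_{1,0}: k∈[0..1] ⇒ -0.783061 +0.193865 = -0.589195;  D = +0.260827-0.528319i
d^2_{2,0}: single k=0 term ⇒ +0.389626;  D = -0.236917-0.309320i
Y_2^{m'}(θ=1.2021,φ=4.2866) and Σ D·Y over m':
  (-0.2369+0.3093i)·(-0.2214-0.2529i)  (-0.2608-0.5283i)·(-0.1073+0.2365i)  (+0.0456+0.0000i)·(-0.1925+0.0000i)  (+0.2608-0.5283i)·(+0.1073+0.2365i)  (-0.2369-0.3093i)·(-0.2214+0.2529i)
Y_2^0(R⁻¹ n̂) = +0.558446+0.000000i

Re=0.5584 Im=0.0000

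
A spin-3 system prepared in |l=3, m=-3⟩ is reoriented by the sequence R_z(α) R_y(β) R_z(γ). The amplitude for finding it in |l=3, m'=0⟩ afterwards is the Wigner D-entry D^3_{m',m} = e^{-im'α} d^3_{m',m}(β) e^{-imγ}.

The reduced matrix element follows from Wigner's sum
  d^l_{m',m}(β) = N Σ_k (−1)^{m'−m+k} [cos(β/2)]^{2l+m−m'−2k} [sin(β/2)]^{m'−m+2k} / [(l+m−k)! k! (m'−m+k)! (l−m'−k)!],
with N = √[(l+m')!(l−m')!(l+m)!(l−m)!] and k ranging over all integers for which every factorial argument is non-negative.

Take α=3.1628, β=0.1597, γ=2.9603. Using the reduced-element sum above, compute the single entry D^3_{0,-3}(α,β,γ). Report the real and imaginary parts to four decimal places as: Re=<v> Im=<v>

Re=0.0019 Im=-0.0012

First d^3_{0,-3}(β=0.1597), then the phase factors e^{-i(0)α} and e^{-i(-3)γ}:
With c≡cos(β/2)=0.996814 and s≡sin(β/2)=0.079765, N=[6·6·1·720]^{1/2}=160.996894
k: max(0,(-3)−(0))=0 … min(3+(-3),3−(0))=0
  k=0: (−1)^3·160.9969/(36)·0.9968^3·0.0798^3 = -0.002248
d^3_{0,-3}(0.1597) = -0.002248
D = (+1.000000+0.000000i)·(-0.002248)·(-0.855708+0.517458i) = +0.001924-0.001163i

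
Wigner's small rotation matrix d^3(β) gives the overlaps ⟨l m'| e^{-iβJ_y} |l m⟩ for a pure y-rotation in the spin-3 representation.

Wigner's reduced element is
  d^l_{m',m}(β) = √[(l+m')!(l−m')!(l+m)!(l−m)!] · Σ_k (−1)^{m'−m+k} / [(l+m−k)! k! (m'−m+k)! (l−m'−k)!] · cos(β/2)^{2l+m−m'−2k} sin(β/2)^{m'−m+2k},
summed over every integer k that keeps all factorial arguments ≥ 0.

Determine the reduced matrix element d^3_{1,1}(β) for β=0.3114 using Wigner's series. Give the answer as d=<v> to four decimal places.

d^3_{1,1}(β=0.3114) via Wigner's sum:
With c≡cos(β/2)=0.987903 and s≡sin(β/2)=0.155072, N=[24·2·24·2]^{1/2}=48.000000
k∈{0,1,2} keeps every argument non-negative
  k=0: (−1)^0·48.0000/(48)·0.9879^6·0.1551^0 = +0.929579
  k=1: (−1)^1·48.0000/(6)·0.9879^4·0.1551^2 = -0.183237
  k=2: (−1)^2·48.0000/(8)·0.9879^2·0.1551^4 = +0.003386
d^3_{1,1}(0.3114) = +0.929579 -0.183237 +0.003386 = +0.749729

d=0.7497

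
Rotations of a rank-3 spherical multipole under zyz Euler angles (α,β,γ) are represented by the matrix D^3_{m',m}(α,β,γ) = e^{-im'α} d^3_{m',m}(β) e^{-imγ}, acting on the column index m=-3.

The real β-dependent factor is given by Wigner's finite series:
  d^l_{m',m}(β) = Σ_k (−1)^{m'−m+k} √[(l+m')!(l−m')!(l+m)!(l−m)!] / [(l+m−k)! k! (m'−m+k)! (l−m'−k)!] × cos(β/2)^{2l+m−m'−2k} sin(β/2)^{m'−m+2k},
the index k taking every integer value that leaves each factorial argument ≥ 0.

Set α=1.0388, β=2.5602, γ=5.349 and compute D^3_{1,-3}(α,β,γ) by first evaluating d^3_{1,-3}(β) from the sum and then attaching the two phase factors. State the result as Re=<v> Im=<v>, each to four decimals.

First d^3_{1,-3}(β=2.5602), then the phase factors e^{-i(1)α} and e^{-i(-3)γ}:
c=cos(2.5602/2)=0.286619, s=sin(2.5602/2)=0.958045; N=√[24·2·1·720]=185.903201
k∈{0} keeps every argument non-negative
  k=0: (−1)^4·185.9032/(48)·0.2866^2·0.9580^4 = +0.268040
d^3_{1,-3}(2.5602) = +0.268040
Phases: e^{-i·(1)·1.0388}=+0.507255-0.861796i, e^{-i·(-3)·5.349}=-0.943075-0.332579i ⇒ D=-0.205049+0.172628i

Re=-0.2050 Im=0.1726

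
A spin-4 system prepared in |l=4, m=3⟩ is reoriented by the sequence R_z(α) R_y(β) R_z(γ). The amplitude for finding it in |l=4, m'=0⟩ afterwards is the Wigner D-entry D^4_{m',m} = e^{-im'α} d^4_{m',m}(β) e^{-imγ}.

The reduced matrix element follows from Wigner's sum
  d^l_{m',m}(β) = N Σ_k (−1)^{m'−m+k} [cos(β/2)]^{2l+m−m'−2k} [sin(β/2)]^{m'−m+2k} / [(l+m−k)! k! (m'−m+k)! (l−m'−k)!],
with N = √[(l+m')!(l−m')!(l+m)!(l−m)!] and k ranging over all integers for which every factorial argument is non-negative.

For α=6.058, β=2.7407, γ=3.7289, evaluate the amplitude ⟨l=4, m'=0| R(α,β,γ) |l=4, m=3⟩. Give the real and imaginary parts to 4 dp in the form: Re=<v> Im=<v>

Re=-0.0154 Im=-0.0795

First d^4_{0,3}(β=2.7407), then the phase factors e^{-i(0)α} and e^{-i(3)γ}:
With c≡cos(β/2)=0.199107 and s≡sin(β/2)=0.979978, N=[24·24·5040·1]^{1/2}=1703.830978
The bounds max(0,m−m')=3 and min(l+m,l−m')=4 give 2 terms
  k=3: (−1)^0·1703.8310/(144)·0.1991^5·0.9800^3 = +0.003485
  k=4: (−1)^1·1703.8310/(144)·0.1991^3·0.9800^5 = -0.084412
d^4_{0,3}(2.7407) = +0.003485 -0.084412 = -0.080927
Attach z-rotation phases: D = e^{-i(0)(6.058)}·(-0.080927)·e^{-i(3)(3.7289)} = -0.015373-0.079454i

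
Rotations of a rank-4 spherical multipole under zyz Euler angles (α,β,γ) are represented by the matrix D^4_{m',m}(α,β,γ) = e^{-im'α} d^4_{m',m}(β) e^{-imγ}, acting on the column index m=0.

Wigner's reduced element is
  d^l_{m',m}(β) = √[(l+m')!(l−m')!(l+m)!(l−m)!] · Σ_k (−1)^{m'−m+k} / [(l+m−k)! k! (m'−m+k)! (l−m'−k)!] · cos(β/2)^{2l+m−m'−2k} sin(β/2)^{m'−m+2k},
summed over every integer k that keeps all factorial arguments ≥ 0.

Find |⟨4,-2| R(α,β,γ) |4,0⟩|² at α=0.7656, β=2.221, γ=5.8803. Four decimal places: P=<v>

P=0.1536

First d^4_{-2,0}(β=2.221), then the phase factors e^{-i(-2)α} and e^{-i(0)γ}:
With c≡cos(β/2)=0.444214 and s≡sin(β/2)=0.895921, N=[2·720·24·24]^{1/2}=910.735966
k∈{2,3,4} keeps every argument non-negative
  k=2: (−1)^0·910.7360/(96)·0.4442^6·0.8959^2 = +0.058508
  k=3: (−1)^1·910.7360/(36)·0.4442^4·0.8959^4 = -0.634653
  k=4: (−1)^2·910.7360/(96)·0.4442^2·0.8959^6 = +0.968106
d^4_{-2,0}(2.221) = +0.058508 -0.634653 +0.968106 = +0.391961
|D^4_{-2,0}|² = |d^4_{-2,0}(β)|² = (+0.391961)² = 0.153633 (the z-rotation phases have unit modulus)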